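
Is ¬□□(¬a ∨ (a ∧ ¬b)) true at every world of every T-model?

Tableau for the negation □□(¬a ∨ (a ∧ ¬b)):
1. □□(¬a ∨ (a ∧ ¬b)), 0
2. □(¬a ∨ (a ∧ ¬b)), 0   [□-rule on 1 via 0R0]
3. ¬a ∨ (a ∧ ¬b), 0   [□-rule on 2 via 0R0]
4. a ∧ ¬b, 0   [∨-rule on 3 (branches; this branch)]
5. a, 0   [∧-rule on 4]
6. ¬b, 0   [∧-rule on 4]
Accessibility: 0R0
The negation has an open branch (countermodel exists).

Invalid (countermodel exists)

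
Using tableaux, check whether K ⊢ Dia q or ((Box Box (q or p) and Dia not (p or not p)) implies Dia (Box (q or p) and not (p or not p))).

Valid

Tableau for the negation not (Dia q or ((Box Box (q or p) and Dia not (p or not p)) implies Dia (Box (q or p) and not (p or not p)))):
1. not (Dia q or ((Box Box (q or p) and Dia not (p or not p)) implies Dia (Box (q or p) and not (p or not p)))), 0
2. not Dia q, 0
3. not ((Box Box (q or p) and Dia not (p or not p)) implies Dia (Box (q or p) and not (p or not p))), 0
4. Box Box (q or p) and Dia not (p or not p), 0
5. not Dia (Box (q or p) and not (p or not p)), 0
6. Box Box (q or p), 0
7. Dia not (p or not p), 0
8. not (p or not p), 1
9. not p, 1
10. p, 1
Accessibility: 0R1
Branch closes: p and not p both at 1.
All branches of the negation close; one closing branch shown above.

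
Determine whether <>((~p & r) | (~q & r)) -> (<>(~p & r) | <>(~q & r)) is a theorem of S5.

Tableau for the negation ~(<>((~p & r) | (~q & r)) -> (<>(~p & r) | <>(~q & r))):
1. ~(<>((~p & r) | (~q & r)) -> (<>(~p & r) | <>(~q & r))), u
2. <>((~p & r) | (~q & r)), u
3. ~(<>(~p & r) | <>(~q & r)), u
4. ~<>(~p & r), u
5. ~<>(~q & r), u
6. ~(~p & r), u
7. ~(~q & r), u
8. ~r, u
9. (~p & r) | (~q & r), v
10. ~(~p & r), v
11. ~(~q & r), v
12. ~q & r, v
13. ~q, v
14. r, v
15. p, v
16. ~r, v
Accessibility: uRu, uRv, vRu, vRv
Branch closes: r and ~r both at v.
All branches of the negation close; one closing branch shown above.

Valid in S5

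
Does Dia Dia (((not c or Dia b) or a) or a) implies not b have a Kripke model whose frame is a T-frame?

Yes, satisfiable

1. Dia Dia (((not c or Dia b) or a) or a) implies not b, u
2. not b, u
Accessibility: uRu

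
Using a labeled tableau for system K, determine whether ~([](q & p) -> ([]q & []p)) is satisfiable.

1. ~([](q & p) -> ([]q & []p)), w0
2. [](q & p), w0
3. ~([]q & []p), w0
4. ~[]p, w0
5. ~p, w1
6. q & p, w1
7. q, w1
8. p, w1
Accessibility: w0Rw1
Branch closes: p and ~p both at w1.
(One branch shown.) All branches close.

Unsatisfiable (every branch closes)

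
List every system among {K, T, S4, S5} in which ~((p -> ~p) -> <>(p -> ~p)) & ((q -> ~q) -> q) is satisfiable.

K

T-tableau for the formula:
1. ~((p -> ~p) -> <>(p -> ~p)) & ((q -> ~q) -> q), w0
2. ~((p -> ~p) -> <>(p -> ~p)), w0
3. (q -> ~q) -> q, w0
4. p -> ~p, w0
5. ~<>(p -> ~p), w0
6. ~(p -> ~p), w0
7. p, w0
8. ~(q -> ~q), w0
9. q, w0
10. ~p, w0
Accessibility: w0Rw0
Branch closes: p and ~p both at w0.
Every branch closes (one shown): unsatisfiable in T, hence also in S4, S5 (every S4/S5-frame is a T-frame).
K-tableau for the formula:
1. ~((p -> ~p) -> <>(p -> ~p)) & ((q -> ~q) -> q), w0
2. ~((p -> ~p) -> <>(p -> ~p)), w0
3. (q -> ~q) -> q, w0
4. p -> ~p, w0
5. ~<>(p -> ~p), w0
6. q, w0
7. ~p, w0
Complete open branch: satisfiable in K.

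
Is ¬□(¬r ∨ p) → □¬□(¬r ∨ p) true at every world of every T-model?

Tableau for the negation ¬(¬□(¬r ∨ p) → □¬□(¬r ∨ p)):
1. ¬(¬□(¬r ∨ p) → □¬□(¬r ∨ p)), u
2. ¬□(¬r ∨ p), u
3. ¬□¬□(¬r ∨ p), u
4. ¬(¬r ∨ p), v
5. r, v
6. ¬p, v
7. □(¬r ∨ p), w
8. ¬r ∨ p, w
9. p, w
Accessibility: uRu, uRv, uRw, vRv, wRw
The negation has an open branch (countermodel exists).

Invalid (countermodel exists)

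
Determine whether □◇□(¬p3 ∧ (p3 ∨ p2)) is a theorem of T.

No, not valid

Tableau for the negation ¬□◇□(¬p3 ∧ (p3 ∨ p2)):
1. ¬□◇□(¬p3 ∧ (p3 ∨ p2)), w0
2. ¬◇□(¬p3 ∧ (p3 ∨ p2)), w1
3. ¬□(¬p3 ∧ (p3 ∨ p2)), w1
4. ¬(¬p3 ∧ (p3 ∨ p2)), w2
5. ¬□(¬p3 ∧ (p3 ∨ p2)), w2
6. ¬(p3 ∨ p2), w2
7. ¬p3, w2
8. ¬p2, w2
9. ¬(¬p3 ∧ (p3 ∨ p2)), w3
10. ¬(p3 ∨ p2), w3
11. ¬p3, w3
12. ¬p2, w3
Accessibility: w0Rw0, w0Rw1, w1Rw1, w1Rw2, w2Rw2, w2Rw3, w3Rw3
The negation has an open branch (countermodel exists).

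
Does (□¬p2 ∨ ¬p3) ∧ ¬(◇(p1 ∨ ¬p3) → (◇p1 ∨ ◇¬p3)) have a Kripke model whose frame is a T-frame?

Unsatisfiable (every branch closes)

1. (□¬p2 ∨ ¬p3) ∧ ¬(◇(p1 ∨ ¬p3) → (◇p1 ∨ ◇¬p3)), 0
2. □¬p2 ∨ ¬p3, 0
3. ¬(◇(p1 ∨ ¬p3) → (◇p1 ∨ ◇¬p3)), 0
4. ◇(p1 ∨ ¬p3), 0
5. ¬(◇p1 ∨ ◇¬p3), 0
6. ¬◇p1, 0
7. ¬◇¬p3, 0
8. ¬p1, 0
9. p3, 0
10. □¬p2, 0
11. ¬p2, 0
12. p1 ∨ ¬p3, 1
13. ¬p1, 1
14. p3, 1
15. ¬p2, 1
16. ¬p3, 1
Accessibility: 0R0, 0R1, 1R1
Branch closes: p3 and ¬p3 both at 1.
All branches of the tableau close; one closing branch shown above.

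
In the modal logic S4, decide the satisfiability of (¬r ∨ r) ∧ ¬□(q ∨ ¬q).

No, unsatisfiable

1. (¬r ∨ r) ∧ ¬□(q ∨ ¬q), u
2. ¬r ∨ r, u
3. ¬□(q ∨ ¬q), u
4. r, u
5. ¬(q ∨ ¬q), v
6. ¬q, v
7. q, v
Accessibility: uRu, uRv, vRv
Branch closes: q and ¬q both at v.
(One branch shown.) All branches close.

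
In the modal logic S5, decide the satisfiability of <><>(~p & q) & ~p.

1. <><>(~p & q) & ~p, 0
2. <><>(~p & q), 0
3. ~p, 0
4. <>(~p & q), 1
5. ~p & q, 2
6. ~p, 2
7. q, 2
Accessibility: 0R0, 0R1, 0R2, 1R0, 1R1, 1R2, 2R0, 2R1, 2R2

Satisfiable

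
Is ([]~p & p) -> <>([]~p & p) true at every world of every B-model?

Tableau for the negation ~(([]~p & p) -> <>([]~p & p)):
1. ~(([]~p & p) -> <>([]~p & p)), 0
2. []~p & p, 0
3. ~<>([]~p & p), 0
4. []~p, 0
5. p, 0
6. ~([]~p & p), 0
7. ~p, 0
Accessibility: 0R0
Branch closes: p and ~p both at 0.
All branches of the negation close; one closing branch shown above.

Yes, valid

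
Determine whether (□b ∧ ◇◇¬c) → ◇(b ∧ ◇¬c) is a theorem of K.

Tableau for the negation ¬((□b ∧ ◇◇¬c) → ◇(b ∧ ◇¬c)):
1. ¬((□b ∧ ◇◇¬c) → ◇(b ∧ ◇¬c)), u
2. □b ∧ ◇◇¬c, u   [¬→-rule on 1]
3. ¬◇(b ∧ ◇¬c), u   [¬→-rule on 1]
4. □b, u   [∧-rule on 2]
5. ◇◇¬c, u   [∧-rule on 2]
6. ◇¬c, v   [◇-rule on 5: fresh world v, uRv]
7. ¬(b ∧ ◇¬c), v   [¬◇-rule on 3 via uRv]
8. b, v   [□-rule on 4 via uRv]
9. ¬◇¬c, v   [¬∧-rule on 7 (branches; this branch)]
10. ¬c, w   [◇-rule on 6: fresh world w, vRw]
11. c, w   [¬◇-rule on 9 via vRw]
Accessibility: uRv, vRw
Branch closes: c and ¬c both at w.
Every branch of the negation's tableau closes; the branch above is one of them.

Yes, valid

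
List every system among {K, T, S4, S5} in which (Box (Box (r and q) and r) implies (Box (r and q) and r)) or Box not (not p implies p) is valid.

T-tableau for the negation not ((Box (Box (r and q) and r) implies (Box (r and q) and r)) or Box not (not p implies p)):
1. not ((Box (Box (r and q) and r) implies (Box (r and q) and r)) or Box not (not p implies p)), w0
2. not (Box (Box (r and q) and r) implies (Box (r and q) and r)), w0
3. not Box not (not p implies p), w0
4. Box (Box (r and q) and r), w0
5. not (Box (r and q) and r), w0
6. Box (r and q) and r, w0
7. Box (r and q), w0
8. r, w0
9. r and q, w0
10. q, w0
11. not Box (r and q), w0
12. not p implies p, w1
13. Box (r and q) and r, w1
14. Box (r and q), w1
15. r, w1
16. r and q, w1
17. q, w1
18. p, w1
19. not (r and q), w2
20. Box (r and q) and r, w2
21. Box (r and q), w2
22. r, w2
23. r and q, w2
24. q, w2
25. not q, w2
Accessibility: w0Rw0, w0Rw1, w0Rw2, w1Rw1, w2Rw2
Branch closes: q and not q both at w2.
Every branch closes (one shown): valid in T, hence also in S4, S5 (every theorem of T is a theorem of S4 and S5).
K-tableau for the negation not ((Box (Box (r and q) and r) implies (Box (r and q) and r)) or Box not (not p implies p)):
1. not ((Box (Box (r and q) and r) implies (Box (r and q) and r)) or Box not (not p implies p)), w0
2. not (Box (Box (r and q) and r) implies (Box (r and q) and r)), w0
3. not Box not (not p implies p), w0
4. Box (Box (r and q) and r), w0
5. not (Box (r and q) and r), w0
6. not r, w0
7. not p implies p, w1
8. Box (r and q) and r, w1
9. Box (r and q), w1
10. r, w1
11. p, w1
Accessibility: w0Rw1
Complete open branch: countermodel on a K-frame, so not valid in K.

T, S4, S5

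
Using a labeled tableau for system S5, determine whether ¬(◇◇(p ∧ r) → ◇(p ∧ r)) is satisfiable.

No, unsatisfiable

1. ¬(◇◇(p ∧ r) → ◇(p ∧ r)), u
2. ◇◇(p ∧ r), u
3. ¬◇(p ∧ r), u
4. ¬(p ∧ r), u
5. ¬r, u
6. ◇(p ∧ r), v
7. ¬(p ∧ r), v
8. ¬r, v
9. p ∧ r, w
10. p, w
11. r, w
12. ¬(p ∧ r), w
13. ¬r, w
Accessibility: uRu, uRv, uRw, vRu, vRv, vRw, wRu, wRv, wRw
Branch closes: r and ¬r both at w.
All branches of the tableau close; one closing branch shown above.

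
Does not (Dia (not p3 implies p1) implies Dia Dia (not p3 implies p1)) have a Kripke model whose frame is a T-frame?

Unsatisfiable (every branch closes)

1. not (Dia (not p3 implies p1) implies Dia Dia (not p3 implies p1)), w0
2. Dia (not p3 implies p1), w0
3. not Dia Dia (not p3 implies p1), w0
4. not Dia (not p3 implies p1), w0
5. not (not p3 implies p1), w0
6. not p3, w0
7. not p1, w0
8. not p3 implies p1, w1
9. not Dia (not p3 implies p1), w1
10. not (not p3 implies p1), w1
11. not p3, w1
12. not p1, w1
13. p1, w1
Accessibility: w0Rw0, w0Rw1, w1Rw1
Branch closes: p1 and not p1 both at w1.
Every branch closes; the branch above is one of them.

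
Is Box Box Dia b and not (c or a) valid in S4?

Invalid (countermodel exists)

Tableau for the negation not (Box Box Dia b and not (c or a)):
1. not (Box Box Dia b and not (c or a)), w0
2. c or a, w0
3. a, w0
Accessibility: w0Rw0
The negation has an open branch (countermodel exists).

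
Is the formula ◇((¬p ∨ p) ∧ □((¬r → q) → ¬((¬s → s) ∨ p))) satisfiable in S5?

1. ◇((¬p ∨ p) ∧ □((¬r → q) → ¬((¬s → s) ∨ p))), w0
2. (¬p ∨ p) ∧ □((¬r → q) → ¬((¬s → s) ∨ p)), w1
3. ¬p ∨ p, w1
4. □((¬r → q) → ¬((¬s → s) ∨ p)), w1
5. (¬r → q) → ¬((¬s → s) ∨ p), w0
6. (¬r → q) → ¬((¬s → s) ∨ p), w1
7. p, w1
8. ¬((¬s → s) ∨ p), w0
9. ¬(¬s → s), w0
10. ¬p, w0
11. ¬s, w0
12. ¬(¬r → q), w1
13. ¬r, w1
14. ¬q, w1
Accessibility: w0Rw0, w0Rw1, w1Rw0, w1Rw1

Yes, satisfiable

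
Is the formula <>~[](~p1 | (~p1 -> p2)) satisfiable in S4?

1. <>~[](~p1 | (~p1 -> p2)), u
2. ~[](~p1 | (~p1 -> p2)), v
3. ~(~p1 | (~p1 -> p2)), w
4. p1, w
5. ~(~p1 -> p2), w
6. ~p1, w
7. ~p2, w
Accessibility: uRu, uRv, uRw, vRv, vRw, wRw
Branch closes: p1 and ~p1 both at w.
Every branch closes; the branch above is one of them.

Unsatisfiable (every branch closes)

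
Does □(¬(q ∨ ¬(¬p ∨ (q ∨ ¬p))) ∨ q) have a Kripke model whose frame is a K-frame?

1. □(¬(q ∨ ¬(¬p ∨ (q ∨ ¬p))) ∨ q), 0

Yes, satisfiable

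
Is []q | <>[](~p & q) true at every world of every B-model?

Tableau for the negation ~([]q | <>[](~p & q)):
1. ~([]q | <>[](~p & q)), 0
2. ~[]q, 0
3. ~<>[](~p & q), 0
4. ~[](~p & q), 0
5. ~q, 1
6. ~[](~p & q), 1
7. ~(~p & q), 2
8. ~[](~p & q), 2
9. ~q, 2
10. ~(~p & q), 3
11. ~q, 3
12. ~(~p & q), 4
13. ~q, 4
Accessibility: 0R0, 0R1, 0R2, 1R0, 1R1, 1R3, 2R0, 2R2, 2R4, 3R1, 3R3, 4R2, 4R4
The negation has an open branch (countermodel exists).

Invalid (countermodel exists)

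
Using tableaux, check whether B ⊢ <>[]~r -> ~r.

Valid

Tableau for the negation ~(<>[]~r -> ~r):
1. ~(<>[]~r -> ~r), u
2. <>[]~r, u
3. r, u
4. []~r, v
5. ~r, u
Accessibility: uRu, uRv, vRu, vRv
Branch closes: r and ~r both at u.
Every branch of the negation's tableau closes; the branch above is one of them.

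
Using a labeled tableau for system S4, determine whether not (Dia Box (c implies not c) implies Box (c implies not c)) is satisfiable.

1. not (Dia Box (c implies not c) implies Box (c implies not c)), 0
2. Dia Box (c implies not c), 0
3. not Box (c implies not c), 0
4. Box (c implies not c), 1
5. c implies not c, 1
6. not c, 1
7. not (c implies not c), 2
8. c, 2
Accessibility: 0R0, 0R1, 0R2, 1R1, 2R2

Satisfiable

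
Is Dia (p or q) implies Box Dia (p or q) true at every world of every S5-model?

Yes, valid

Tableau for the negation not (Dia (p or q) implies Box Dia (p or q)):
1. not (Dia (p or q) implies Box Dia (p or q)), u
2. Dia (p or q), u
3. not Box Dia (p or q), u
4. p or q, v
5. q, v
6. not Dia (p or q), w
7. not (p or q), u
8. not p, u
9. not q, u
10. not (p or q), v
11. not p, v
12. not q, v
Accessibility: uRu, uRv, uRw, vRu, vRv, vRw, wRu, wRv, wRw
Branch closes: q and not q both at v.
All branches of the negation close; one closing branch shown above.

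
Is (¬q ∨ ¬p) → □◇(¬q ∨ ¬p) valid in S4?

Not valid

Tableau for the negation ¬((¬q ∨ ¬p) → □◇(¬q ∨ ¬p)):
1. ¬((¬q ∨ ¬p) → □◇(¬q ∨ ¬p)), w0
2. ¬q ∨ ¬p, w0
3. ¬□◇(¬q ∨ ¬p), w0
4. ¬p, w0
5. ¬◇(¬q ∨ ¬p), w1
6. ¬(¬q ∨ ¬p), w1
7. q, w1
8. p, w1
Accessibility: w0Rw0, w0Rw1, w1Rw1
The negation has an open branch (countermodel exists).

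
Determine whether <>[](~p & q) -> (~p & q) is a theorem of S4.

Not valid

Tableau for the negation ~(<>[](~p & q) -> (~p & q)):
1. ~(<>[](~p & q) -> (~p & q)), 0
2. <>[](~p & q), 0
3. ~(~p & q), 0
4. ~q, 0
5. [](~p & q), 1
6. ~p & q, 1
7. ~p, 1
8. q, 1
Accessibility: 0R0, 0R1, 1R1
The negation has an open branch (countermodel exists).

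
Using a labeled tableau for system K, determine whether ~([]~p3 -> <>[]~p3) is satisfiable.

1. ~([]~p3 -> <>[]~p3), w0
2. []~p3, w0
3. ~<>[]~p3, w0

Satisfiable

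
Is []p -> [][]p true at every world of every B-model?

Tableau for the negation ~([]p -> [][]p):
1. ~([]p -> [][]p), w0
2. []p, w0   [~->-rule on 1]
3. ~[][]p, w0   [~->-rule on 1]
4. p, w0   [[]-rule on 2 via w0Rw0]
5. ~[]p, w1   [~[]-rule on 3: fresh world w1, w0Rw1]
6. p, w1   [[]-rule on 2 via w0Rw1]
7. ~p, w2   [~[]-rule on 5: fresh world w2, w1Rw2]
Accessibility: w0Rw0, w0Rw1, w1Rw0, w1Rw1, w1Rw2, w2Rw1, w2Rw2
The negation has an open branch (countermodel exists).

Invalid (countermodel exists)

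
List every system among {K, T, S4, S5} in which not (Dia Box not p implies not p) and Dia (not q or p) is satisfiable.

S5-tableau for the formula:
1. not (Dia Box not p implies not p) and Dia (not q or p), w0
2. not (Dia Box not p implies not p), w0   [and-rule on 1]
3. Dia (not q or p), w0   [and-rule on 1]
4. Dia Box not p, w0   [neg-implies-rule on 2]
5. p, w0   [neg-implies-rule on 2]
6. not q or p, w1   [Dia-rule on 3: fresh world w1, w0Rw1]
7. p, w1   [or-rule on 6 (branches; this branch)]
8. Box not p, w2   [Dia-rule on 4: fresh world w2, w0Rw2]
9. not p, w0   [Box-rule on 8 via w2Rw0]
Accessibility: w0Rw0, w0Rw1, w0Rw2, w1Rw0, w1Rw1, w1Rw2, w2Rw0, w2Rw1, w2Rw2
Branch closes: p and not p both at w0.
Every branch closes (one shown): unsatisfiable in S5.
S4-tableau for the formula:
1. not (Dia Box not p implies not p) and Dia (not q or p), w0
2. not (Dia Box not p implies not p), w0   [and-rule on 1]
3. Dia (not q or p), w0   [and-rule on 1]
4. Dia Box not p, w0   [neg-implies-rule on 2]
5. p, w0   [neg-implies-rule on 2]
6. not q or p, w1   [Dia-rule on 3: fresh world w1, w0Rw1]
7. p, w1   [or-rule on 6 (branches; this branch)]
8. Box not p, w2   [Dia-rule on 4: fresh world w2, w0Rw2]
9. not p, w2   [Box-rule on 8 via w2Rw2]
Accessibility: w0Rw0, w0Rw1, w0Rw2, w1Rw1, w2Rw2
Complete open branch: satisfiable in S4, hence also in K, T (this S4-model is also a K-model and a T-model).

K, T, S4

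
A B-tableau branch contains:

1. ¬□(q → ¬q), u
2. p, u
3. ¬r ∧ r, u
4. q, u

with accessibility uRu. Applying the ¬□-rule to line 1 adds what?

a fresh world v with uRv, and ¬(q → ¬q) at v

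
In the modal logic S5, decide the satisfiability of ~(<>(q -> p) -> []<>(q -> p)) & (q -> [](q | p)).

Unsatisfiable

1. ~(<>(q -> p) -> []<>(q -> p)) & (q -> [](q | p)), 0
2. ~(<>(q -> p) -> []<>(q -> p)), 0
3. q -> [](q | p), 0
4. <>(q -> p), 0
5. ~[]<>(q -> p), 0
6. [](q | p), 0
7. q | p, 0
8. q, 0
9. q -> p, 1
10. q | p, 1
11. p, 1
12. ~<>(q -> p), 2
13. q | p, 2
14. ~(q -> p), 0
15. ~p, 0
16. ~(q -> p), 1
17. q, 1
18. ~p, 1
Accessibility: 0R0, 0R1, 0R2, 1R0, 1R1, 1R2, 2R0, 2R1, 2R2
Branch closes: p and ~p both at 1.
Every branch closes; the branch above is one of them.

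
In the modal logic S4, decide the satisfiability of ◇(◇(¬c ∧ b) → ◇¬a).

1. ◇(◇(¬c ∧ b) → ◇¬a), 0
2. ◇(¬c ∧ b) → ◇¬a, 1
3. ◇¬a, 1
4. ¬a, 2
Accessibility: 0R0, 0R1, 0R2, 1R1, 1R2, 2R2

Satisfiable (open branch found)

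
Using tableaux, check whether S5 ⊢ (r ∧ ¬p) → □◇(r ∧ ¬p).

Tableau for the negation ¬((r ∧ ¬p) → □◇(r ∧ ¬p)):
1. ¬((r ∧ ¬p) → □◇(r ∧ ¬p)), w0
2. r ∧ ¬p, w0   [¬→-rule on 1]
3. ¬□◇(r ∧ ¬p), w0   [¬→-rule on 1]
4. r, w0   [∧-rule on 2]
5. ¬p, w0   [∧-rule on 2]
6. ¬◇(r ∧ ¬p), w1   [¬□-rule on 3: fresh world w1, w0Rw1]
7. ¬(r ∧ ¬p), w0   [¬◇-rule on 6 via w1Rw0]
8. ¬(r ∧ ¬p), w1   [¬◇-rule on 6 via w1Rw1]
9. p, w0   [¬∧-rule on 7 (branches; this branch)]
Accessibility: w0Rw0, w0Rw1, w1Rw0, w1Rw1
Branch closes: p and ¬p both at w0.
Every branch of the negation's tableau closes; the branch above is one of them.

Yes, valid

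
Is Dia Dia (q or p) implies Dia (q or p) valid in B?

Not valid

Tableau for the negation not (Dia Dia (q or p) implies Dia (q or p)):
1. not (Dia Dia (q or p) implies Dia (q or p)), u
2. Dia Dia (q or p), u
3. not Dia (q or p), u
4. not (q or p), u
5. not q, u
6. not p, u
7. Dia (q or p), v
8. not (q or p), v
9. not q, v
10. not p, v
11. q or p, w
12. p, w
Accessibility: uRu, uRv, vRu, vRv, vRw, wRv, wRw
The negation has an open branch (countermodel exists).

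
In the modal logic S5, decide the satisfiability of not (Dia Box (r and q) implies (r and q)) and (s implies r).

No, unsatisfiable

1. not (Dia Box (r and q) implies (r and q)) and (s implies r), 0
2. not (Dia Box (r and q) implies (r and q)), 0
3. s implies r, 0
4. Dia Box (r and q), 0
5. not (r and q), 0
6. r, 0
7. not q, 0
8. Box (r and q), 1
9. r and q, 0
10. q, 0
Accessibility: 0R0, 0R1, 1R0, 1R1
Branch closes: q and not q both at 0.
(One branch shown.) All branches close.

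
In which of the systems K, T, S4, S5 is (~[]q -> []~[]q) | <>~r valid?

S5-tableau for the negation ~((~[]q -> []~[]q) | <>~r):
1. ~((~[]q -> []~[]q) | <>~r), 0
2. ~(~[]q -> []~[]q), 0
3. ~<>~r, 0
4. ~[]q, 0
5. ~[]~[]q, 0
6. r, 0
7. ~q, 1
8. r, 1
9. []q, 2
10. r, 2
11. q, 0
12. q, 1
Accessibility: 0R0, 0R1, 0R2, 1R0, 1R1, 1R2, 2R0, 2R1, 2R2
Branch closes: q and ~q both at 1.
Every branch closes (one shown): valid in S5.
S4-tableau for the negation ~((~[]q -> []~[]q) | <>~r):
1. ~((~[]q -> []~[]q) | <>~r), 0
2. ~(~[]q -> []~[]q), 0
3. ~<>~r, 0
4. ~[]q, 0
5. ~[]~[]q, 0
6. r, 0
7. ~q, 1
8. r, 1
9. []q, 2
10. r, 2
11. q, 2
Accessibility: 0R0, 0R1, 0R2, 1R1, 2R2
Complete open branch: countermodel on an S4-frame, so not valid in S4, nor in K, T (the same frame is also a K-frame and a T-frame).

S5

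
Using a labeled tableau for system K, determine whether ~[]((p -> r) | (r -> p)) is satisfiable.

1. ~[]((p -> r) | (r -> p)), 0
2. ~((p -> r) | (r -> p)), 1   [~[]-rule on 1: fresh world 1, 0R1]
3. ~(p -> r), 1   [~|-rule on 2]
4. ~(r -> p), 1   [~|-rule on 2]
5. p, 1   [~->-rule on 3]
6. ~r, 1   [~->-rule on 3]
7. r, 1   [~->-rule on 4]
8. ~p, 1   [~->-rule on 4]
Accessibility: 0R1
Branch closes: r and ~r both at 1.
All branches of the tableau close; one closing branch shown above.

Unsatisfiable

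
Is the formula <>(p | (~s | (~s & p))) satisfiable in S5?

1. <>(p | (~s | (~s & p))), w0
2. p | (~s | (~s & p)), w1
3. ~s | (~s & p), w1
4. ~s & p, w1
5. ~s, w1
6. p, w1
Accessibility: w0Rw0, w0Rw1, w1Rw0, w1Rw1

Yes, satisfiable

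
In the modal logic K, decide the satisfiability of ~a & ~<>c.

1. ~a & ~<>c, 0
2. ~a, 0   [&-rule on 1]
3. ~<>c, 0   [&-rule on 1]

Yes, satisfiable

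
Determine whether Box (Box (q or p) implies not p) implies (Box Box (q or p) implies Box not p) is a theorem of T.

Valid in T

Tableau for the negation not (Box (Box (q or p) implies not p) implies (Box Box (q or p) implies Box not p)):
1. not (Box (Box (q or p) implies not p) implies (Box Box (q or p) implies Box not p)), 0
2. Box (Box (q or p) implies not p), 0
3. not (Box Box (q or p) implies Box not p), 0
4. Box Box (q or p), 0
5. not Box not p, 0
6. Box (q or p) implies not p, 0
7. Box (q or p), 0
8. q or p, 0
9. not Box (q or p), 0
10. p, 0
11. p, 1
12. Box (q or p) implies not p, 1
13. Box (q or p), 1
14. q or p, 1
15. not Box (q or p), 1
16. not (q or p), 2
17. not q, 2
18. not p, 2
19. Box (q or p) implies not p, 2
20. Box (q or p), 2
21. q or p, 2
22. p, 2
Accessibility: 0R0, 0R1, 0R2, 1R1, 2R2
Branch closes: p and not p both at 2.
All branches of the negation close; one closing branch shown above.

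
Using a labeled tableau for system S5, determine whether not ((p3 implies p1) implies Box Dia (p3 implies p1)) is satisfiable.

1. not ((p3 implies p1) implies Box Dia (p3 implies p1)), 0
2. p3 implies p1, 0
3. not Box Dia (p3 implies p1), 0
4. p1, 0
5. not Dia (p3 implies p1), 1
6. not (p3 implies p1), 0
7. p3, 0
8. not p1, 0
Accessibility: 0R0, 0R1, 1R0, 1R1
Branch closes: p1 and not p1 both at 0.
(One branch shown.) All branches close.

Unsatisfiable (every branch closes)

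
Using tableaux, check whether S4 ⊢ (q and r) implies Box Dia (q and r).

Tableau for the negation not ((q and r) implies Box Dia (q and r)):
1. not ((q and r) implies Box Dia (q and r)), 0
2. q and r, 0
3. not Box Dia (q and r), 0
4. q, 0
5. r, 0
6. not Dia (q and r), 1
7. not (q and r), 1
8. not r, 1
Accessibility: 0R0, 0R1, 1R1
The negation has an open branch (countermodel exists).

Not valid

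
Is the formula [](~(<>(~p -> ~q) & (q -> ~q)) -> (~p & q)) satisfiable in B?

1. [](~(<>(~p -> ~q) & (q -> ~q)) -> (~p & q)), u
2. ~(<>(~p -> ~q) & (q -> ~q)) -> (~p & q), u   [[]-rule on 1 via uRu]
3. ~p & q, u   [->-rule on 2 (branches; this branch)]
4. ~p, u   [&-rule on 3]
5. q, u   [&-rule on 3]
Accessibility: uRu

Satisfiable (open branch found)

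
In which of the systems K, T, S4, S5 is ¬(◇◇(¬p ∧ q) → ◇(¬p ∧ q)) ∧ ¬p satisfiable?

T-tableau for the formula:
1. ¬(◇◇(¬p ∧ q) → ◇(¬p ∧ q)) ∧ ¬p, u
2. ¬(◇◇(¬p ∧ q) → ◇(¬p ∧ q)), u   [∧-rule on 1]
3. ¬p, u   [∧-rule on 1]
4. ◇◇(¬p ∧ q), u   [¬→-rule on 2]
5. ¬◇(¬p ∧ q), u   [¬→-rule on 2]
6. ¬(¬p ∧ q), u   [¬◇-rule on 5 via uRu]
7. ¬q, u   [¬∧-rule on 6 (branches; this branch)]
8. ◇(¬p ∧ q), v   [◇-rule on 4: fresh world v, uRv]
9. ¬(¬p ∧ q), v   [¬◇-rule on 5 via uRv]
10. ¬q, v   [¬∧-rule on 9 (branches; this branch)]
11. ¬p ∧ q, w   [◇-rule on 8: fresh world w, vRw]
12. ¬p, w   [∧-rule on 11]
13. q, w   [∧-rule on 11]
Accessibility: uRu, uRv, vRv, vRw, wRw
Complete open branch: satisfiable in T, hence also in K (this T-model is also a K-model).
S4-tableau for the formula:
1. ¬(◇◇(¬p ∧ q) → ◇(¬p ∧ q)) ∧ ¬p, u
2. ¬(◇◇(¬p ∧ q) → ◇(¬p ∧ q)), u   [∧-rule on 1]
3. ¬p, u   [∧-rule on 1]
4. ◇◇(¬p ∧ q), u   [¬→-rule on 2]
5. ¬◇(¬p ∧ q), u   [¬→-rule on 2]
6. ¬(¬p ∧ q), u   [¬◇-rule on 5 via uRu]
7. ¬q, u   [¬∧-rule on 6 (branches; this branch)]
8. ◇(¬p ∧ q), v   [◇-rule on 4: fresh world v, uRv]
9. ¬(¬p ∧ q), v   [¬◇-rule on 5 via uRv]
10. ¬q, v   [¬∧-rule on 9 (branches; this branch)]
11. ¬p ∧ q, w   [◇-rule on 8: fresh world w, vRw]
12. ¬p, w   [∧-rule on 11]
13. q, w   [∧-rule on 11]
14. ¬(¬p ∧ q), w   [¬◇-rule on 5 via uRw]
15. ¬q, w   [¬∧-rule on 14 (branches; this branch)]
Accessibility: uRu, uRv, uRw, vRv, vRw, wRw
Branch closes: q and ¬q both at w.
Every branch closes (one shown): unsatisfiable in S4, hence also in S5 (every S5-frame is an S4-frame).

K, T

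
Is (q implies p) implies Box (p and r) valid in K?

No, not valid

Tableau for the negation not ((q implies p) implies Box (p and r)):
1. not ((q implies p) implies Box (p and r)), w0
2. q implies p, w0
3. not Box (p and r), w0
4. p, w0
5. not (p and r), w1
6. not r, w1
Accessibility: w0Rw1
The negation has an open branch (countermodel exists).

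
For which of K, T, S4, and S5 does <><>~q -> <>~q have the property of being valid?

S4, S5

S4-tableau for the negation ~(<><>~q -> <>~q):
1. ~(<><>~q -> <>~q), w0
2. <><>~q, w0
3. ~<>~q, w0
4. q, w0
5. <>~q, w1
6. q, w1
7. ~q, w2
8. q, w2
Accessibility: w0Rw0, w0Rw1, w0Rw2, w1Rw1, w1Rw2, w2Rw2
Branch closes: q and ~q both at w2.
Every branch closes (one shown): valid in S4, hence also in S5 (every theorem of S4 is a theorem of S5).
T-tableau for the negation ~(<><>~q -> <>~q):
1. ~(<><>~q -> <>~q), w0
2. <><>~q, w0
3. ~<>~q, w0
4. q, w0
5. <>~q, w1
6. q, w1
7. ~q, w2
Accessibility: w0Rw0, w0Rw1, w1Rw1, w1Rw2, w2Rw2
Complete open branch: countermodel on a T-frame, so not valid in T, nor in K (the same frame is also a K-frame).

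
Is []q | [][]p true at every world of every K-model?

Tableau for the negation ~([]q | [][]p):
1. ~([]q | [][]p), 0
2. ~[]q, 0   [~|-rule on 1]
3. ~[][]p, 0   [~|-rule on 1]
4. ~q, 1   [~[]-rule on 2: fresh world 1, 0R1]
5. ~[]p, 2   [~[]-rule on 3: fresh world 2, 0R2]
6. ~p, 3   [~[]-rule on 5: fresh world 3, 2R3]
Accessibility: 0R1, 0R2, 2R3
The negation has an open branch (countermodel exists).

No, not valid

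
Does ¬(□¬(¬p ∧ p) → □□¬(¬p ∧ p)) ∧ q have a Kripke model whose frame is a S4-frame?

1. ¬(□¬(¬p ∧ p) → □□¬(¬p ∧ p)) ∧ q, 0
2. ¬(□¬(¬p ∧ p) → □□¬(¬p ∧ p)), 0
3. q, 0
4. □¬(¬p ∧ p), 0
5. ¬□□¬(¬p ∧ p), 0
6. ¬(¬p ∧ p), 0
7. ¬p, 0
8. ¬□¬(¬p ∧ p), 1
9. ¬(¬p ∧ p), 1
10. ¬p, 1
11. ¬p ∧ p, 2
12. ¬p, 2
13. p, 2
Accessibility: 0R0, 0R1, 0R2, 1R1, 1R2, 2R2
Branch closes: p and ¬p both at 2.
Every branch closes; the branch above is one of them.

Unsatisfiable (every branch closes)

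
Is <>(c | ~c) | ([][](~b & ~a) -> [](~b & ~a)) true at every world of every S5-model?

Yes, valid

Tableau for the negation ~(<>(c | ~c) | ([][](~b & ~a) -> [](~b & ~a))):
1. ~(<>(c | ~c) | ([][](~b & ~a) -> [](~b & ~a))), u
2. ~<>(c | ~c), u   [~|-rule on 1]
3. ~([][](~b & ~a) -> [](~b & ~a)), u   [~|-rule on 1]
4. [][](~b & ~a), u   [~->-rule on 3]
5. ~[](~b & ~a), u   [~->-rule on 3]
6. ~(c | ~c), u   [~<>-rule on 2 via uRu]
7. ~c, u   [~|-rule on 6]
8. c, u   [~|-rule on 6]
Accessibility: uRu
Branch closes: c and ~c both at u.
Every branch of the negation's tableau closes; the branch above is one of them.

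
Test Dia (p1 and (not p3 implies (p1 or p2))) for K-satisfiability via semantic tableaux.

1. Dia (p1 and (not p3 implies (p1 or p2))), w0
2. p1 and (not p3 implies (p1 or p2)), w1
3. p1, w1
4. not p3 implies (p1 or p2), w1
5. p1 or p2, w1
6. p2, w1
Accessibility: w0Rw1

Satisfiable (open branch found)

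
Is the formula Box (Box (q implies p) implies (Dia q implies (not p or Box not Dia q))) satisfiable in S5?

Satisfiable (open branch found)

1. Box (Box (q implies p) implies (Dia q implies (not p or Box not Dia q))), u
2. Box (q implies p) implies (Dia q implies (not p or Box not Dia q)), u
3. Dia q implies (not p or Box not Dia q), u
4. not p or Box not Dia q, u
5. Box not Dia q, u
6. not Dia q, u
7. not q, u
Accessibility: uRu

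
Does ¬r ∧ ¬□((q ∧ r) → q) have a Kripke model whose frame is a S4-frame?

Unsatisfiable

1. ¬r ∧ ¬□((q ∧ r) → q), w0
2. ¬r, w0
3. ¬□((q ∧ r) → q), w0
4. ¬((q ∧ r) → q), w1
5. q ∧ r, w1
6. ¬q, w1
7. q, w1
8. r, w1
Accessibility: w0Rw0, w0Rw1, w1Rw1
Branch closes: q and ¬q both at w1.
(One branch shown.) All branches close.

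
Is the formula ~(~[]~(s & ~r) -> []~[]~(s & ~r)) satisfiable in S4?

Satisfiable (open branch found)

1. ~(~[]~(s & ~r) -> []~[]~(s & ~r)), 0
2. ~[]~(s & ~r), 0
3. ~[]~[]~(s & ~r), 0
4. s & ~r, 1
5. s, 1
6. ~r, 1
7. []~(s & ~r), 2
8. ~(s & ~r), 2
9. r, 2
Accessibility: 0R0, 0R1, 0R2, 1R1, 2R2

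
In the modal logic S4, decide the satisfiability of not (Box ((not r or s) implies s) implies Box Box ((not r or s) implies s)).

1. not (Box ((not r or s) implies s) implies Box Box ((not r or s) implies s)), w0
2. Box ((not r or s) implies s), w0
3. not Box Box ((not r or s) implies s), w0
4. (not r or s) implies s, w0
5. not (not r or s), w0
6. r, w0
7. not s, w0
8. not Box ((not r or s) implies s), w1
9. (not r or s) implies s, w1
10. not (not r or s), w1
11. r, w1
12. not s, w1
13. not ((not r or s) implies s), w2
14. not r or s, w2
15. not s, w2
16. (not r or s) implies s, w2
17. not r, w2
18. not (not r or s), w2
19. r, w2
Accessibility: w0Rw0, w0Rw1, w0Rw2, w1Rw1, w1Rw2, w2Rw2
Branch closes: r and not r both at w2.
Every branch closes; the branch above is one of them.

Unsatisfiable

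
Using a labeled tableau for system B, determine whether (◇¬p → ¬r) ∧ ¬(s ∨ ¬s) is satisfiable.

1. (◇¬p → ¬r) ∧ ¬(s ∨ ¬s), u
2. ◇¬p → ¬r, u   [∧-rule on 1]
3. ¬(s ∨ ¬s), u   [∧-rule on 1]
4. ¬s, u   [¬∨-rule on 3]
5. s, u   [¬∨-rule on 3]
Accessibility: uRu
Branch closes: s and ¬s both at u.
Every branch closes; the branch above is one of them.

Unsatisfiable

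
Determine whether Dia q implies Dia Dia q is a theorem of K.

Invalid (countermodel exists)

Tableau for the negation not (Dia q implies Dia Dia q):
1. not (Dia q implies Dia Dia q), u
2. Dia q, u   [neg-implies-rule on 1]
3. not Dia Dia q, u   [neg-implies-rule on 1]
4. q, v   [Dia-rule on 2: fresh world v, uRv]
5. not Dia q, v   [neg-Dia-rule on 3 via uRv]
Accessibility: uRv
The negation has an open branch (countermodel exists).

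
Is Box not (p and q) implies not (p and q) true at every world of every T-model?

Tableau for the negation not (Box not (p and q) implies not (p and q)):
1. not (Box not (p and q) implies not (p and q)), w0
2. Box not (p and q), w0
3. p and q, w0
4. p, w0
5. q, w0
6. not (p and q), w0
7. not q, w0
Accessibility: w0Rw0
Branch closes: q and not q both at w0.
Every branch of the negation's tableau closes; the branch above is one of them.

Valid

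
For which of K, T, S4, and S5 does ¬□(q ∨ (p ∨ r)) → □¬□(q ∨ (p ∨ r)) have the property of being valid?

S5

S4-tableau for the negation ¬(¬□(q ∨ (p ∨ r)) → □¬□(q ∨ (p ∨ r))):
1. ¬(¬□(q ∨ (p ∨ r)) → □¬□(q ∨ (p ∨ r))), w0
2. ¬□(q ∨ (p ∨ r)), w0   [¬→-rule on 1]
3. ¬□¬□(q ∨ (p ∨ r)), w0   [¬→-rule on 1]
4. ¬(q ∨ (p ∨ r)), w1   [¬□-rule on 2: fresh world w1, w0Rw1]
5. ¬q, w1   [¬∨-rule on 4]
6. ¬(p ∨ r), w1   [¬∨-rule on 4]
7. ¬p, w1   [¬∨-rule on 6]
8. ¬r, w1   [¬∨-rule on 6]
9. □(q ∨ (p ∨ r)), w2   [¬□-rule on 3: fresh world w2, w0Rw2]
10. q ∨ (p ∨ r), w2   [□-rule on 9 via w2Rw2]
11. p ∨ r, w2   [∨-rule on 10 (branches; this branch)]
12. r, w2   [∨-rule on 11 (branches; this branch)]
Accessibility: w0Rw0, w0Rw1, w0Rw2, w1Rw1, w2Rw2
Complete open branch: countermodel on an S4-frame, so not valid in S4, nor in K, T (the same frame is also a K-frame and a T-frame).
S5-tableau for the negation ¬(¬□(q ∨ (p ∨ r)) → □¬□(q ∨ (p ∨ r))):
1. ¬(¬□(q ∨ (p ∨ r)) → □¬□(q ∨ (p ∨ r))), w0
2. ¬□(q ∨ (p ∨ r)), w0   [¬→-rule on 1]
3. ¬□¬□(q ∨ (p ∨ r)), w0   [¬→-rule on 1]
4. ¬(q ∨ (p ∨ r)), w1   [¬□-rule on 2: fresh world w1, w0Rw1]
5. ¬q, w1   [¬∨-rule on 4]
6. ¬(p ∨ r), w1   [¬∨-rule on 4]
7. ¬p, w1   [¬∨-rule on 6]
8. ¬r, w1   [¬∨-rule on 6]
9. □(q ∨ (p ∨ r)), w2   [¬□-rule on 3: fresh world w2, w0Rw2]
10. q ∨ (p ∨ r), w0   [□-rule on 9 via w2Rw0]
11. q ∨ (p ∨ r), w1   [□-rule on 9 via w2Rw1]
12. q ∨ (p ∨ r), w2   [□-rule on 9 via w2Rw2]
13. p ∨ r, w0   [∨-rule on 10 (branches; this branch)]
14. p ∨ r, w1   [∨-rule on 11 (branches; this branch)]
15. p ∨ r, w2   [∨-rule on 12 (branches; this branch)]
16. r, w0   [∨-rule on 13 (branches; this branch)]
17. r, w1   [∨-rule on 14 (branches; this branch)]
Accessibility: w0Rw0, w0Rw1, w0Rw2, w1Rw0, w1Rw1, w1Rw2, w2Rw0, w2Rw1, w2Rw2
Branch closes: r and ¬r both at w1.
Every branch closes (one shown): valid in S5.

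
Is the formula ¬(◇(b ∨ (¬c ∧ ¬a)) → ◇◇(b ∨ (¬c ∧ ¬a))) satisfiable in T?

1. ¬(◇(b ∨ (¬c ∧ ¬a)) → ◇◇(b ∨ (¬c ∧ ¬a))), w0
2. ◇(b ∨ (¬c ∧ ¬a)), w0   [¬→-rule on 1]
3. ¬◇◇(b ∨ (¬c ∧ ¬a)), w0   [¬→-rule on 1]
4. ¬◇(b ∨ (¬c ∧ ¬a)), w0   [¬◇-rule on 3 via w0Rw0]
5. ¬(b ∨ (¬c ∧ ¬a)), w0   [¬◇-rule on 4 via w0Rw0]
6. ¬b, w0   [¬∨-rule on 5]
7. ¬(¬c ∧ ¬a), w0   [¬∨-rule on 5]
8. a, w0   [¬∧-rule on 7 (branches; this branch)]
9. b ∨ (¬c ∧ ¬a), w1   [◇-rule on 2: fresh world w1, w0Rw1]
10. ¬◇(b ∨ (¬c ∧ ¬a)), w1   [¬◇-rule on 3 via w0Rw1]
11. ¬(b ∨ (¬c ∧ ¬a)), w1   [¬◇-rule on 4 via w0Rw1]
12. ¬b, w1   [¬∨-rule on 11]
13. ¬(¬c ∧ ¬a), w1   [¬∨-rule on 11]
14. ¬c ∧ ¬a, w1   [∨-rule on 9 (branches; this branch)]
15. ¬c, w1   [∧-rule on 14]
16. ¬a, w1   [∧-rule on 14]
17. a, w1   [¬∧-rule on 13 (branches; this branch)]
Accessibility: w0Rw0, w0Rw1, w1Rw1
Branch closes: a and ¬a both at w1.
All branches of the tableau close; one closing branch shown above.

Unsatisfiable (every branch closes)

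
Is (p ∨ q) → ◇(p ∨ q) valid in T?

Valid in T

Tableau for the negation ¬((p ∨ q) → ◇(p ∨ q)):
1. ¬((p ∨ q) → ◇(p ∨ q)), u
2. p ∨ q, u   [¬→-rule on 1]
3. ¬◇(p ∨ q), u   [¬→-rule on 1]
4. ¬(p ∨ q), u   [¬◇-rule on 3 via uRu]
5. ¬p, u   [¬∨-rule on 4]
6. ¬q, u   [¬∨-rule on 4]
7. q, u   [∨-rule on 2 (branches; this branch)]
Accessibility: uRu
Branch closes: q and ¬q both at u.
Every branch of the negation's tableau closes; the branch above is one of them.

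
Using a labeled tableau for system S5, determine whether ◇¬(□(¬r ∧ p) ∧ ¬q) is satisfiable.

Yes, satisfiable

1. ◇¬(□(¬r ∧ p) ∧ ¬q), u
2. ¬(□(¬r ∧ p) ∧ ¬q), v   [◇-rule on 1: fresh world v, uRv]
3. q, v   [¬∧-rule on 2 (branches; this branch)]
Accessibility: uRu, uRv, vRu, vRv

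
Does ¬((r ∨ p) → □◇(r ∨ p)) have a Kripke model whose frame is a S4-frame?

Yes, satisfiable

1. ¬((r ∨ p) → □◇(r ∨ p)), 0
2. r ∨ p, 0
3. ¬□◇(r ∨ p), 0
4. p, 0
5. ¬◇(r ∨ p), 1
6. ¬(r ∨ p), 1
7. ¬r, 1
8. ¬p, 1
Accessibility: 0R0, 0R1, 1R1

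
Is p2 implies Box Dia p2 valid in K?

No, not valid

Tableau for the negation not (p2 implies Box Dia p2):
1. not (p2 implies Box Dia p2), u
2. p2, u
3. not Box Dia p2, u
4. not Dia p2, v
Accessibility: uRv
The negation has an open branch (countermodel exists).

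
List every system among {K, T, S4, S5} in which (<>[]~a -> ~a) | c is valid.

S5

S5-tableau for the negation ~((<>[]~a -> ~a) | c):
1. ~((<>[]~a -> ~a) | c), 0
2. ~(<>[]~a -> ~a), 0   [~|-rule on 1]
3. ~c, 0   [~|-rule on 1]
4. <>[]~a, 0   [~->-rule on 2]
5. a, 0   [~->-rule on 2]
6. []~a, 1   [<>-rule on 4: fresh world 1, 0R1]
7. ~a, 0   [[]-rule on 6 via 1R0]
Accessibility: 0R0, 0R1, 1R0, 1R1
Branch closes: a and ~a both at 0.
Every branch closes (one shown): valid in S5.
S4-tableau for the negation ~((<>[]~a -> ~a) | c):
1. ~((<>[]~a -> ~a) | c), 0
2. ~(<>[]~a -> ~a), 0   [~|-rule on 1]
3. ~c, 0   [~|-rule on 1]
4. <>[]~a, 0   [~->-rule on 2]
5. a, 0   [~->-rule on 2]
6. []~a, 1   [<>-rule on 4: fresh world 1, 0R1]
7. ~a, 1   [[]-rule on 6 via 1R1]
Accessibility: 0R0, 0R1, 1R1
Complete open branch: countermodel on an S4-frame, so not valid in S4, nor in K, T (the same frame is also a K-frame and a T-frame).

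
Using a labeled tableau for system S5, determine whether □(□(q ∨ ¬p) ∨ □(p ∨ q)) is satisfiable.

1. □(□(q ∨ ¬p) ∨ □(p ∨ q)), w0
2. □(q ∨ ¬p) ∨ □(p ∨ q), w0
3. □(p ∨ q), w0
4. p ∨ q, w0
5. q, w0
Accessibility: w0Rw0

Satisfiable (open branch found)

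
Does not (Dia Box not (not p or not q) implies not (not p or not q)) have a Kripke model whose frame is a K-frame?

1. not (Dia Box not (not p or not q) implies not (not p or not q)), w0
2. Dia Box not (not p or not q), w0   [neg-implies-rule on 1]
3. not p or not q, w0   [neg-implies-rule on 1]
4. not q, w0   [or-rule on 3 (branches; this branch)]
5. Box not (not p or not q), w1   [Dia-rule on 2: fresh world w1, w0Rw1]
Accessibility: w0Rw1

Satisfiable (open branch found)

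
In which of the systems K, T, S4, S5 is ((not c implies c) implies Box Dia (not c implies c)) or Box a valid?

S5-tableau for the negation not (((not c implies c) implies Box Dia (not c implies c)) or Box a):
1. not (((not c implies c) implies Box Dia (not c implies c)) or Box a), w0
2. not ((not c implies c) implies Box Dia (not c implies c)), w0   [neg-or-rule on 1]
3. not Box a, w0   [neg-or-rule on 1]
4. not c implies c, w0   [neg-implies-rule on 2]
5. not Box Dia (not c implies c), w0   [neg-implies-rule on 2]
6. c, w0   [implies-rule on 4 (branches; this branch)]
7. not a, w1   [neg-Box-rule on 3: fresh world w1, w0Rw1]
8. not Dia (not c implies c), w2   [neg-Box-rule on 5: fresh world w2, w0Rw2]
9. not (not c implies c), w0   [neg-Dia-rule on 8 via w2Rw0]
10. not c, w0   [neg-implies-rule on 9]
Accessibility: w0Rw0, w0Rw1, w0Rw2, w1Rw0, w1Rw1, w1Rw2, w2Rw0, w2Rw1, w2Rw2
Branch closes: c and not c both at w0.
Every branch closes (one shown): valid in S5.
S4-tableau for the negation not (((not c implies c) implies Box Dia (not c implies c)) or Box a):
1. not (((not c implies c) implies Box Dia (not c implies c)) or Box a), w0
2. not ((not c implies c) implies Box Dia (not c implies c)), w0   [neg-or-rule on 1]
3. not Box a, w0   [neg-or-rule on 1]
4. not c implies c, w0   [neg-implies-rule on 2]
5. not Box Dia (not c implies c), w0   [neg-implies-rule on 2]
6. c, w0   [implies-rule on 4 (branches; this branch)]
7. not a, w1   [neg-Box-rule on 3: fresh world w1, w0Rw1]
8. not Dia (not c implies c), w2   [neg-Box-rule on 5: fresh world w2, w0Rw2]
9. not (not c implies c), w2   [neg-Dia-rule on 8 via w2Rw2]
10. not c, w2   [neg-implies-rule on 9]
Accessibility: w0Rw0, w0Rw1, w0Rw2, w1Rw1, w2Rw2
Complete open branch: countermodel on an S4-frame, so not valid in S4, nor in K, T (the same frame is also a K-frame and a T-frame).

S5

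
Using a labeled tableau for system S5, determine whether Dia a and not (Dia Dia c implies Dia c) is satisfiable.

1. Dia a and not (Dia Dia c implies Dia c), u
2. Dia a, u
3. not (Dia Dia c implies Dia c), u
4. Dia Dia c, u
5. not Dia c, u
6. not c, u
7. a, v
8. not c, v
9. Dia c, w
10. not c, w
11. c, x
12. not c, x
Accessibility: uRu, uRv, uRw, uRx, vRu, vRv, vRw, vRx, wRu, wRv, wRw, wRx, xRu, xRv, xRw, xRx
Branch closes: c and not c both at x.
(One branch shown.) All branches close.

Unsatisfiable (every branch closes)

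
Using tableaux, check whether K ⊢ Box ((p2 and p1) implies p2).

Tableau for the negation not Box ((p2 and p1) implies p2):
1. not Box ((p2 and p1) implies p2), u
2. not ((p2 and p1) implies p2), v   [neg-Box-rule on 1: fresh world v, uRv]
3. p2 and p1, v   [neg-implies-rule on 2]
4. not p2, v   [neg-implies-rule on 2]
5. p2, v   [and-rule on 3]
6. p1, v   [and-rule on 3]
Accessibility: uRv
Branch closes: p2 and not p2 both at v.
All branches of the negation close; one closing branch shown above.

Yes, valid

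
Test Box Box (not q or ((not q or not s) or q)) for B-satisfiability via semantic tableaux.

Satisfiable

1. Box Box (not q or ((not q or not s) or q)), 0
2. Box (not q or ((not q or not s) or q)), 0
3. not q or ((not q or not s) or q), 0
4. (not q or not s) or q, 0
5. q, 0
Accessibility: 0R0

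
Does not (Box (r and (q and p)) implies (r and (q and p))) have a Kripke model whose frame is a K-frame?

Satisfiable (open branch found)

1. not (Box (r and (q and p)) implies (r and (q and p))), u
2. Box (r and (q and p)), u   [neg-implies-rule on 1]
3. not (r and (q and p)), u   [neg-implies-rule on 1]
4. not (q and p), u   [neg-and-rule on 3 (branches; this branch)]
5. not p, u   [neg-and-rule on 4 (branches; this branch)]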